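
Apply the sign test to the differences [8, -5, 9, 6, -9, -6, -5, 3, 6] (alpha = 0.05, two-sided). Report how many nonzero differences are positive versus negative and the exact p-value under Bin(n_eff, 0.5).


Step 1: Discard zero differences. Original n = 9; n_eff = number of nonzero differences = 9.
Nonzero differences (with sign): +8, -5, +9, +6, -9, -6, -5, +3, +6
Step 2: Count signs: positive = 5, negative = 4.
Step 3: Under H0: P(positive) = 0.5, so the number of positives S ~ Bin(9, 0.5).
Step 4: Two-sided exact p-value = sum of Bin(9,0.5) probabilities at or below the observed probability = 1.000000.
Step 5: alpha = 0.05. fail to reject H0.

n_eff = 9, pos = 5, neg = 4, p = 1.000000, fail to reject H0.


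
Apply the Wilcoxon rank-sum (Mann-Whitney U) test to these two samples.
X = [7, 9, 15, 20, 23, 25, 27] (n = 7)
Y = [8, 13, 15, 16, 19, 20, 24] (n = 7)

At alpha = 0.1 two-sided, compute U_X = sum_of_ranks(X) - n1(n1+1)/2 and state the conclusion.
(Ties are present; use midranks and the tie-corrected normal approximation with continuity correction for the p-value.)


Step 1: Combine and sort all 14 observations; assign midranks.
sorted (value, group): (7,X), (8,Y), (9,X), (13,Y), (15,X), (15,Y), (16,Y), (19,Y), (20,X), (20,Y), (23,X), (24,Y), (25,X), (27,X)
ranks: 7->1, 8->2, 9->3, 13->4, 15->5.5, 15->5.5, 16->7, 19->8, 20->9.5, 20->9.5, 23->11, 24->12, 25->13, 27->14
Step 2: Rank sum for X: R1 = 1 + 3 + 5.5 + 9.5 + 11 + 13 + 14 = 57.
Step 3: U_X = R1 - n1(n1+1)/2 = 57 - 7*8/2 = 57 - 28 = 29.
       U_Y = n1*n2 - U_X = 49 - 29 = 20.
Step 4: Ties are present, so use the tie-corrected normal approximation (with continuity correction) for the p-value.
Step 5: p-value = 0.608491; compare to alpha = 0.1. fail to reject H0.

U_X = 29, p = 0.608491, fail to reject H0 at alpha = 0.1.


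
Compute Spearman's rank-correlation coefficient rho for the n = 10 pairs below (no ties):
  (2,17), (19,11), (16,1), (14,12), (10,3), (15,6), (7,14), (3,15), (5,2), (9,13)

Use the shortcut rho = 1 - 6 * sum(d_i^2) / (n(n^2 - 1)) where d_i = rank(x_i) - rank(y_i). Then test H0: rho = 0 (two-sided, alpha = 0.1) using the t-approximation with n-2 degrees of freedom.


Step 1: Rank x and y separately (midranks; no ties here).
rank(x): 2->1, 19->10, 16->9, 14->7, 10->6, 15->8, 7->4, 3->2, 5->3, 9->5
rank(y): 17->10, 11->5, 1->1, 12->6, 3->3, 6->4, 14->8, 15->9, 2->2, 13->7
Step 2: d_i = R_x(i) - R_y(i); compute d_i^2.
  (1-10)^2=81, (10-5)^2=25, (9-1)^2=64, (7-6)^2=1, (6-3)^2=9, (8-4)^2=16, (4-8)^2=16, (2-9)^2=49, (3-2)^2=1, (5-7)^2=4
sum(d^2) = 266.
Step 3: rho = 1 - 6*266 / (10*(10^2 - 1)) = 1 - 1596/990 = -0.612121.
Step 4: Under H0, t = rho * sqrt((n-2)/(1-rho^2)) = -2.1895 ~ t(8).
Step 5: Two-sided p-value from the t-distribution with 8 df = 0.059972.
Step 6: alpha = 0.1. reject H0.

rho = -0.6121, p = 0.059972, reject H0 at alpha = 0.1.


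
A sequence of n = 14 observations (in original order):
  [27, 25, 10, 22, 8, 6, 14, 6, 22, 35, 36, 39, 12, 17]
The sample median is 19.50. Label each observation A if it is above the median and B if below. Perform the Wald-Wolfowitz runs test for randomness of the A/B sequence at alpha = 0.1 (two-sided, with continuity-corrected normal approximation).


Step 1: Compute median = 19.50; label A = above, B = below.
Labels in order: AABABBBBAAAABB  (n_A = 7, n_B = 7)
Step 2: Count runs R = 6.
Step 3: Under H0 (random ordering), E[R] = 2*n_A*n_B/(n_A+n_B) + 1 = 2*7*7/14 + 1 = 8.0000.
        Var[R] = 2*n_A*n_B*(2*n_A*n_B - n_A - n_B) / ((n_A+n_B)^2 * (n_A+n_B-1)) = 8232/2548 = 3.2308.
        SD[R] = 1.7974.
Step 4: Continuity-corrected z = (R + 0.5 - E[R]) / SD[R] = (6 + 0.5 - 8.0000) / 1.7974 = -0.8345.
Step 5: Two-sided p-value via normal approximation = 2*(1 - Phi(|z|)) = 0.403986.
Step 6: alpha = 0.1. fail to reject H0.

R = 6, z = -0.8345, p = 0.403986, fail to reject H0.


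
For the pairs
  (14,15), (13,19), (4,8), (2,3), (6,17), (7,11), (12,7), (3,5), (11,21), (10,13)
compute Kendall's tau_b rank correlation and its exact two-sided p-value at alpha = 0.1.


Step 1: Enumerate the 45 unordered pairs (i,j) with i<j and classify each by sign(x_j-x_i) * sign(y_j-y_i).
  (1,2):dx=-1,dy=+4->D; (1,3):dx=-10,dy=-7->C; (1,4):dx=-12,dy=-12->C; (1,5):dx=-8,dy=+2->D
  (1,6):dx=-7,dy=-4->C; (1,7):dx=-2,dy=-8->C; (1,8):dx=-11,dy=-10->C; (1,9):dx=-3,dy=+6->D
  (1,10):dx=-4,dy=-2->C; (2,3):dx=-9,dy=-11->C; (2,4):dx=-11,dy=-16->C; (2,5):dx=-7,dy=-2->C
  (2,6):dx=-6,dy=-8->C; (2,7):dx=-1,dy=-12->C; (2,8):dx=-10,dy=-14->C; (2,9):dx=-2,dy=+2->D
  (2,10):dx=-3,dy=-6->C; (3,4):dx=-2,dy=-5->C; (3,5):dx=+2,dy=+9->C; (3,6):dx=+3,dy=+3->C
  (3,7):dx=+8,dy=-1->D; (3,8):dx=-1,dy=-3->C; (3,9):dx=+7,dy=+13->C; (3,10):dx=+6,dy=+5->C
  (4,5):dx=+4,dy=+14->C; (4,6):dx=+5,dy=+8->C; (4,7):dx=+10,dy=+4->C; (4,8):dx=+1,dy=+2->C
  (4,9):dx=+9,dy=+18->C; (4,10):dx=+8,dy=+10->C; (5,6):dx=+1,dy=-6->D; (5,7):dx=+6,dy=-10->D
  (5,8):dx=-3,dy=-12->C; (5,9):dx=+5,dy=+4->C; (5,10):dx=+4,dy=-4->D; (6,7):dx=+5,dy=-4->D
  (6,8):dx=-4,dy=-6->C; (6,9):dx=+4,dy=+10->C; (6,10):dx=+3,dy=+2->C; (7,8):dx=-9,dy=-2->C
  (7,9):dx=-1,dy=+14->D; (7,10):dx=-2,dy=+6->D; (8,9):dx=+8,dy=+16->C; (8,10):dx=+7,dy=+8->C
  (9,10):dx=-1,dy=-8->C
Step 2: C = 34, D = 11, total pairs = 45.
Step 3: tau = (C - D)/(n(n-1)/2) = (34 - 11)/45 = 0.511111.
Step 4: Exact two-sided p-value (enumerate n! = 3628800 permutations of y under H0): p = 0.046623.
Step 5: alpha = 0.1. reject H0.

tau_b = 0.5111 (C=34, D=11), p = 0.046623, reject H0.


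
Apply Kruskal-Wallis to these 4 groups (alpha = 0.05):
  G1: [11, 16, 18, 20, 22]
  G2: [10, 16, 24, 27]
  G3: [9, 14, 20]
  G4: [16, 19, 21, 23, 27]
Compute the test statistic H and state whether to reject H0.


Step 1: Combine all N = 17 observations and assign midranks.
sorted (value, group, rank): (9,G3,1), (10,G2,2), (11,G1,3), (14,G3,4), (16,G1,6), (16,G2,6), (16,G4,6), (18,G1,8), (19,G4,9), (20,G1,10.5), (20,G3,10.5), (21,G4,12), (22,G1,13), (23,G4,14), (24,G2,15), (27,G2,16.5), (27,G4,16.5)
Step 2: Sum ranks within each group.
R_1 = 40.5 (n_1 = 5)
R_2 = 39.5 (n_2 = 4)
R_3 = 15.5 (n_3 = 3)
R_4 = 57.5 (n_4 = 5)
Step 3: H = 12/(N(N+1)) * sum(R_i^2/n_i) - 3(N+1)
     = 12/(17*18) * (40.5^2/5 + 39.5^2/4 + 15.5^2/3 + 57.5^2/5) - 3*18
     = 0.039216 * 1459.45 - 54
     = 3.233170.
Step 4: Ties present; correction factor C = 1 - 36/(17^3 - 17) = 0.992647. Corrected H = 3.233170 / 0.992647 = 3.257119.
Step 5: Under H0, H ~ chi^2(3); p-value = 0.353656.
Step 6: alpha = 0.05. fail to reject H0.

H = 3.2571, df = 3, p = 0.353656, fail to reject H0.


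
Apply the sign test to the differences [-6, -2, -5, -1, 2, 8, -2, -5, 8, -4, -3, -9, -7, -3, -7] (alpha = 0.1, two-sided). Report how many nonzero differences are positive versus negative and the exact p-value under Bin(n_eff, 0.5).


Step 1: Discard zero differences. Original n = 15; n_eff = number of nonzero differences = 15.
Nonzero differences (with sign): -6, -2, -5, -1, +2, +8, -2, -5, +8, -4, -3, -9, -7, -3, -7
Step 2: Count signs: positive = 3, negative = 12.
Step 3: Under H0: P(positive) = 0.5, so the number of positives S ~ Bin(15, 0.5).
Step 4: Two-sided exact p-value = sum of Bin(15,0.5) probabilities at or below the observed probability = 0.035156.
Step 5: alpha = 0.1. reject H0.

n_eff = 15, pos = 3, neg = 12, p = 0.035156, reject H0.


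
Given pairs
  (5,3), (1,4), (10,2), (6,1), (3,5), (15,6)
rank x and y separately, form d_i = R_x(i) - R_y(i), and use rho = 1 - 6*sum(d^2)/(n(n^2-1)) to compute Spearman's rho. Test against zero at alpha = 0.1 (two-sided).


Step 1: Rank x and y separately (midranks; no ties here).
rank(x): 5->3, 1->1, 10->5, 6->4, 3->2, 15->6
rank(y): 3->3, 4->4, 2->2, 1->1, 5->5, 6->6
Step 2: d_i = R_x(i) - R_y(i); compute d_i^2.
  (3-3)^2=0, (1-4)^2=9, (5-2)^2=9, (4-1)^2=9, (2-5)^2=9, (6-6)^2=0
sum(d^2) = 36.
Step 3: rho = 1 - 6*36 / (6*(6^2 - 1)) = 1 - 216/210 = -0.028571.
Step 4: Under H0, t = rho * sqrt((n-2)/(1-rho^2)) = -0.0572 ~ t(4).
Step 5: Two-sided p-value from the t-distribution with 4 df = 0.957155.
Step 6: alpha = 0.1. fail to reject H0.

rho = -0.0286, p = 0.957155, fail to reject H0 at alpha = 0.1.


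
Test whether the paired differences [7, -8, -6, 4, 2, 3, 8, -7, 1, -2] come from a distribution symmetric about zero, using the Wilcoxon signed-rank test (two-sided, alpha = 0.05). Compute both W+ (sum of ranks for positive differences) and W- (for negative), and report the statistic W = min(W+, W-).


Step 1: Drop any zero differences (none here) and take |d_i|.
|d| = [7, 8, 6, 4, 2, 3, 8, 7, 1, 2]
Step 2: Midrank |d_i| (ties get averaged ranks).
ranks: |7|->7.5, |8|->9.5, |6|->6, |4|->5, |2|->2.5, |3|->4, |8|->9.5, |7|->7.5, |1|->1, |2|->2.5
Step 3: Attach original signs; sum ranks with positive sign and with negative sign.
W+ = 7.5 + 5 + 2.5 + 4 + 9.5 + 1 = 29.5
W- = 9.5 + 6 + 7.5 + 2.5 = 25.5
(Check: W+ + W- = 55 should equal n(n+1)/2 = 55.)
Step 4: Test statistic W = min(W+, W-) = 25.5.
Step 5: Ties in |d|, so use the tie-corrected normal approximation.
        E[W] = n(n+1)/4 = 10*11/4 = 27.5.
        Tie groups: |d|=2 (t=2), |d|=7 (t=2), |d|=8 (t=2); sum(t^3 - t) = 18.
        Var[W] = n(n+1)(2n+1)/24 - sum(t^3-t)/48 = 2310/24 - 18/48 = 95.875.
        z = (W - E[W]) / sqrt(Var[W]) = (25.5 - 27.5) / 9.7916 = -0.2043.
        Two-sided p = 2*Phi(z) = 0.838153.
Step 6: alpha = 0.05. fail to reject H0.

W+ = 29.5, W- = 25.5, W = min = 25.5, p = 0.838153, fail to reject H0.


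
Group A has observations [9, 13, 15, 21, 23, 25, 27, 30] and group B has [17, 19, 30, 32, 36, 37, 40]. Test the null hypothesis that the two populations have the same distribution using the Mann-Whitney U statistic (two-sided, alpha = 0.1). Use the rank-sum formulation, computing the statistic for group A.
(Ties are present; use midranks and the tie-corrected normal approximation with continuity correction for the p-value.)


Step 1: Combine and sort all 15 observations; assign midranks.
sorted (value, group): (9,X), (13,X), (15,X), (17,Y), (19,Y), (21,X), (23,X), (25,X), (27,X), (30,X), (30,Y), (32,Y), (36,Y), (37,Y), (40,Y)
ranks: 9->1, 13->2, 15->3, 17->4, 19->5, 21->6, 23->7, 25->8, 27->9, 30->10.5, 30->10.5, 32->12, 36->13, 37->14, 40->15
Step 2: Rank sum for X: R1 = 1 + 2 + 3 + 6 + 7 + 8 + 9 + 10.5 = 46.5.
Step 3: U_X = R1 - n1(n1+1)/2 = 46.5 - 8*9/2 = 46.5 - 36 = 10.5.
       U_Y = n1*n2 - U_X = 56 - 10.5 = 45.5.
Step 4: Ties are present, so use the tie-corrected normal approximation (with continuity correction) for the p-value.
Step 5: p-value = 0.048939; compare to alpha = 0.1. reject H0.

U_X = 10.5, p = 0.048939, reject H0 at alpha = 0.1.


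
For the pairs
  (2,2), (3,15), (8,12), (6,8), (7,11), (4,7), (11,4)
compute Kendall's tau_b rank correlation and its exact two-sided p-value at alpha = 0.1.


Step 1: Enumerate the 21 unordered pairs (i,j) with i<j and classify each by sign(x_j-x_i) * sign(y_j-y_i).
  (1,2):dx=+1,dy=+13->C; (1,3):dx=+6,dy=+10->C; (1,4):dx=+4,dy=+6->C; (1,5):dx=+5,dy=+9->C
  (1,6):dx=+2,dy=+5->C; (1,7):dx=+9,dy=+2->C; (2,3):dx=+5,dy=-3->D; (2,4):dx=+3,dy=-7->D
  (2,5):dx=+4,dy=-4->D; (2,6):dx=+1,dy=-8->D; (2,7):dx=+8,dy=-11->D; (3,4):dx=-2,dy=-4->C
  (3,5):dx=-1,dy=-1->C; (3,6):dx=-4,dy=-5->C; (3,7):dx=+3,dy=-8->D; (4,5):dx=+1,dy=+3->C
  (4,6):dx=-2,dy=-1->C; (4,7):dx=+5,dy=-4->D; (5,6):dx=-3,dy=-4->C; (5,7):dx=+4,dy=-7->D
  (6,7):dx=+7,dy=-3->D
Step 2: C = 12, D = 9, total pairs = 21.
Step 3: tau = (C - D)/(n(n-1)/2) = (12 - 9)/21 = 0.142857.
Step 4: Exact two-sided p-value (enumerate n! = 5040 permutations of y under H0): p = 0.772619.
Step 5: alpha = 0.1. fail to reject H0.

tau_b = 0.1429 (C=12, D=9), p = 0.772619, fail to reject H0.


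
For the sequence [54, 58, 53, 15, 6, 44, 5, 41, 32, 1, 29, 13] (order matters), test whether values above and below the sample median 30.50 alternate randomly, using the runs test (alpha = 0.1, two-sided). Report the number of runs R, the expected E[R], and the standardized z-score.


Step 1: Compute median = 30.50; label A = above, B = below.
Labels in order: AAABBABAABBB  (n_A = 6, n_B = 6)
Step 2: Count runs R = 6.
Step 3: Under H0 (random ordering), E[R] = 2*n_A*n_B/(n_A+n_B) + 1 = 2*6*6/12 + 1 = 7.0000.
        Var[R] = 2*n_A*n_B*(2*n_A*n_B - n_A - n_B) / ((n_A+n_B)^2 * (n_A+n_B-1)) = 4320/1584 = 2.7273.
        SD[R] = 1.6514.
Step 4: Continuity-corrected z = (R + 0.5 - E[R]) / SD[R] = (6 + 0.5 - 7.0000) / 1.6514 = -0.3028.
Step 5: Two-sided p-value via normal approximation = 2*(1 - Phi(|z|)) = 0.762069.
Step 6: alpha = 0.1. fail to reject H0.

R = 6, z = -0.3028, p = 0.762069, fail to reject H0.


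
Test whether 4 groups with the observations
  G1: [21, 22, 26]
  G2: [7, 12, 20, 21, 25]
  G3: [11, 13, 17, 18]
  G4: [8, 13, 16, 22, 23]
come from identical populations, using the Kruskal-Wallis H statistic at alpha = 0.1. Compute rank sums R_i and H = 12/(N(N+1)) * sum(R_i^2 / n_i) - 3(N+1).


Step 1: Combine all N = 17 observations and assign midranks.
sorted (value, group, rank): (7,G2,1), (8,G4,2), (11,G3,3), (12,G2,4), (13,G3,5.5), (13,G4,5.5), (16,G4,7), (17,G3,8), (18,G3,9), (20,G2,10), (21,G1,11.5), (21,G2,11.5), (22,G1,13.5), (22,G4,13.5), (23,G4,15), (25,G2,16), (26,G1,17)
Step 2: Sum ranks within each group.
R_1 = 42 (n_1 = 3)
R_2 = 42.5 (n_2 = 5)
R_3 = 25.5 (n_3 = 4)
R_4 = 43 (n_4 = 5)
Step 3: H = 12/(N(N+1)) * sum(R_i^2/n_i) - 3(N+1)
     = 12/(17*18) * (42^2/3 + 42.5^2/5 + 25.5^2/4 + 43^2/5) - 3*18
     = 0.039216 * 1481.61 - 54
     = 4.102451.
Step 4: Ties present; correction factor C = 1 - 18/(17^3 - 17) = 0.996324. Corrected H = 4.102451 / 0.996324 = 4.117589.
Step 5: Under H0, H ~ chi^2(3); p-value = 0.249043.
Step 6: alpha = 0.1. fail to reject H0.

H = 4.1176, df = 3, p = 0.249043, fail to reject H0.


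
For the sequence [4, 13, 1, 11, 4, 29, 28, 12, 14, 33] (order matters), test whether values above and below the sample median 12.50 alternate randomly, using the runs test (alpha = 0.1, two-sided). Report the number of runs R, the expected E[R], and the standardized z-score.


Step 1: Compute median = 12.50; label A = above, B = below.
Labels in order: BABBBAABAA  (n_A = 5, n_B = 5)
Step 2: Count runs R = 6.
Step 3: Under H0 (random ordering), E[R] = 2*n_A*n_B/(n_A+n_B) + 1 = 2*5*5/10 + 1 = 6.0000.
        Var[R] = 2*n_A*n_B*(2*n_A*n_B - n_A - n_B) / ((n_A+n_B)^2 * (n_A+n_B-1)) = 2000/900 = 2.2222.
        SD[R] = 1.4907.
Step 4: R = E[R], so z = 0 with no continuity correction.
Step 5: Two-sided p-value via normal approximation = 2*(1 - Phi(|z|)) = 1.000000.
Step 6: alpha = 0.1. fail to reject H0.

R = 6, z = 0.0000, p = 1.000000, fail to reject H0.


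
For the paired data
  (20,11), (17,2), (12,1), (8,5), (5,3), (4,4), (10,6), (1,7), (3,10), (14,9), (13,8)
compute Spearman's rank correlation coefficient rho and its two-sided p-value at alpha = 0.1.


Step 1: Rank x and y separately (midranks; no ties here).
rank(x): 20->11, 17->10, 12->7, 8->5, 5->4, 4->3, 10->6, 1->1, 3->2, 14->9, 13->8
rank(y): 11->11, 2->2, 1->1, 5->5, 3->3, 4->4, 6->6, 7->7, 10->10, 9->9, 8->8
Step 2: d_i = R_x(i) - R_y(i); compute d_i^2.
  (11-11)^2=0, (10-2)^2=64, (7-1)^2=36, (5-5)^2=0, (4-3)^2=1, (3-4)^2=1, (6-6)^2=0, (1-7)^2=36, (2-10)^2=64, (9-9)^2=0, (8-8)^2=0
sum(d^2) = 202.
Step 3: rho = 1 - 6*202 / (11*(11^2 - 1)) = 1 - 1212/1320 = 0.081818.
Step 4: Under H0, t = rho * sqrt((n-2)/(1-rho^2)) = 0.2463 ~ t(9).
Step 5: Two-sided p-value from the t-distribution with 9 df = 0.810990.
Step 6: alpha = 0.1. fail to reject H0.

rho = 0.0818, p = 0.810990, fail to reject H0 at alpha = 0.1.


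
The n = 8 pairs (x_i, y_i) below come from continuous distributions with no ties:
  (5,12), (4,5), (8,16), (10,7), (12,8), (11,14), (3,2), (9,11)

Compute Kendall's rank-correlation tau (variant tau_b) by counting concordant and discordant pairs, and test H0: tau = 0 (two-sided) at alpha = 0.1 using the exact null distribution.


Step 1: Enumerate the 28 unordered pairs (i,j) with i<j and classify each by sign(x_j-x_i) * sign(y_j-y_i).
  (1,2):dx=-1,dy=-7->C; (1,3):dx=+3,dy=+4->C; (1,4):dx=+5,dy=-5->D; (1,5):dx=+7,dy=-4->D
  (1,6):dx=+6,dy=+2->C; (1,7):dx=-2,dy=-10->C; (1,8):dx=+4,dy=-1->D; (2,3):dx=+4,dy=+11->C
  (2,4):dx=+6,dy=+2->C; (2,5):dx=+8,dy=+3->C; (2,6):dx=+7,dy=+9->C; (2,7):dx=-1,dy=-3->C
  (2,8):dx=+5,dy=+6->C; (3,4):dx=+2,dy=-9->D; (3,5):dx=+4,dy=-8->D; (3,6):dx=+3,dy=-2->D
  (3,7):dx=-5,dy=-14->C; (3,8):dx=+1,dy=-5->D; (4,5):dx=+2,dy=+1->C; (4,6):dx=+1,dy=+7->C
  (4,7):dx=-7,dy=-5->C; (4,8):dx=-1,dy=+4->D; (5,6):dx=-1,dy=+6->D; (5,7):dx=-9,dy=-6->C
  (5,8):dx=-3,dy=+3->D; (6,7):dx=-8,dy=-12->C; (6,8):dx=-2,dy=-3->C; (7,8):dx=+6,dy=+9->C
Step 2: C = 18, D = 10, total pairs = 28.
Step 3: tau = (C - D)/(n(n-1)/2) = (18 - 10)/28 = 0.285714.
Step 4: Exact two-sided p-value (enumerate n! = 40320 permutations of y under H0): p = 0.398760.
Step 5: alpha = 0.1. fail to reject H0.

tau_b = 0.2857 (C=18, D=10), p = 0.398760, fail to reject H0.


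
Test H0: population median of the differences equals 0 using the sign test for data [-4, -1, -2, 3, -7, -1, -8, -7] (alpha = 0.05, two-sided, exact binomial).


Step 1: Discard zero differences. Original n = 8; n_eff = number of nonzero differences = 8.
Nonzero differences (with sign): -4, -1, -2, +3, -7, -1, -8, -7
Step 2: Count signs: positive = 1, negative = 7.
Step 3: Under H0: P(positive) = 0.5, so the number of positives S ~ Bin(8, 0.5).
Step 4: Two-sided exact p-value = sum of Bin(8,0.5) probabilities at or below the observed probability = 0.070312.
Step 5: alpha = 0.05. fail to reject H0.

n_eff = 8, pos = 1, neg = 7, p = 0.070312, fail to reject H0.


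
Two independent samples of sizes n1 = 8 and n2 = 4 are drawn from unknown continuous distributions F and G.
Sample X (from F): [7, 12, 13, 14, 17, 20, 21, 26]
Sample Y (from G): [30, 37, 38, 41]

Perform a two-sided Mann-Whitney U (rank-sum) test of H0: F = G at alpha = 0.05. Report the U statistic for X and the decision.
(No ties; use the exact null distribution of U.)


Step 1: Combine and sort all 12 observations; assign midranks.
sorted (value, group): (7,X), (12,X), (13,X), (14,X), (17,X), (20,X), (21,X), (26,X), (30,Y), (37,Y), (38,Y), (41,Y)
ranks: 7->1, 12->2, 13->3, 14->4, 17->5, 20->6, 21->7, 26->8, 30->9, 37->10, 38->11, 41->12
Step 2: Rank sum for X: R1 = 1 + 2 + 3 + 4 + 5 + 6 + 7 + 8 = 36.
Step 3: U_X = R1 - n1(n1+1)/2 = 36 - 8*9/2 = 36 - 36 = 0.
       U_Y = n1*n2 - U_X = 32 - 0 = 32.
Step 4: No ties, so the exact null distribution of U (based on enumerating the C(12,8) = 495 equally likely rank assignments) gives the two-sided p-value.
Step 5: p-value = 0.004040; compare to alpha = 0.05. reject H0.

U_X = 0, p = 0.004040, reject H0 at alpha = 0.05.


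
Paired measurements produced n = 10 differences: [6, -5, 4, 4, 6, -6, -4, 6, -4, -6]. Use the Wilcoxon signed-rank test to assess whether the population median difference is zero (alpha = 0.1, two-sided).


Step 1: Drop any zero differences (none here) and take |d_i|.
|d| = [6, 5, 4, 4, 6, 6, 4, 6, 4, 6]
Step 2: Midrank |d_i| (ties get averaged ranks).
ranks: |6|->8, |5|->5, |4|->2.5, |4|->2.5, |6|->8, |6|->8, |4|->2.5, |6|->8, |4|->2.5, |6|->8
Step 3: Attach original signs; sum ranks with positive sign and with negative sign.
W+ = 8 + 2.5 + 2.5 + 8 + 8 = 29
W- = 5 + 8 + 2.5 + 2.5 + 8 = 26
(Check: W+ + W- = 55 should equal n(n+1)/2 = 55.)
Step 4: Test statistic W = min(W+, W-) = 26.
Step 5: Ties in |d|, so use the tie-corrected normal approximation.
        E[W] = n(n+1)/4 = 10*11/4 = 27.5.
        Tie groups: |d|=4 (t=4), |d|=6 (t=5); sum(t^3 - t) = 180.
        Var[W] = n(n+1)(2n+1)/24 - sum(t^3-t)/48 = 2310/24 - 180/48 = 92.5.
        z = (W - E[W]) / sqrt(Var[W]) = (26 - 27.5) / 9.6177 = -0.1560.
        Two-sided p = 2*Phi(z) = 0.876063.
Step 6: alpha = 0.1. fail to reject H0.

W+ = 29, W- = 26, W = min = 26, p = 0.876063, fail to reject H0.


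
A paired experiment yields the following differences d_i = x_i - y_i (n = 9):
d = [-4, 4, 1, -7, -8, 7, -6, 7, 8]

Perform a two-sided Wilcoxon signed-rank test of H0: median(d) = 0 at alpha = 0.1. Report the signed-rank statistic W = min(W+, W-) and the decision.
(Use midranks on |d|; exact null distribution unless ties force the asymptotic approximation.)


Step 1: Drop any zero differences (none here) and take |d_i|.
|d| = [4, 4, 1, 7, 8, 7, 6, 7, 8]
Step 2: Midrank |d_i| (ties get averaged ranks).
ranks: |4|->2.5, |4|->2.5, |1|->1, |7|->6, |8|->8.5, |7|->6, |6|->4, |7|->6, |8|->8.5
Step 3: Attach original signs; sum ranks with positive sign and with negative sign.
W+ = 2.5 + 1 + 6 + 6 + 8.5 = 24
W- = 2.5 + 6 + 8.5 + 4 = 21
(Check: W+ + W- = 45 should equal n(n+1)/2 = 45.)
Step 4: Test statistic W = min(W+, W-) = 21.
Step 5: Ties in |d|, so use the tie-corrected normal approximation.
        E[W] = n(n+1)/4 = 9*10/4 = 22.5.
        Tie groups: |d|=4 (t=2), |d|=7 (t=3), |d|=8 (t=2); sum(t^3 - t) = 36.
        Var[W] = n(n+1)(2n+1)/24 - sum(t^3-t)/48 = 1710/24 - 36/48 = 70.5.
        z = (W - E[W]) / sqrt(Var[W]) = (21 - 22.5) / 8.3964 = -0.1786.
        Two-sided p = 2*Phi(z) = 0.858215.
Step 6: alpha = 0.1. fail to reject H0.

W+ = 24, W- = 21, W = min = 21, p = 0.858215, fail to reject H0.


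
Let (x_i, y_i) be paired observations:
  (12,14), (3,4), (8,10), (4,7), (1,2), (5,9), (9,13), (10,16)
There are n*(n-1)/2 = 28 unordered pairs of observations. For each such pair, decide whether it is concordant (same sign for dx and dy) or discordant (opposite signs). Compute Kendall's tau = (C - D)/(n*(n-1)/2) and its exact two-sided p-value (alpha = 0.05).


Step 1: Enumerate the 28 unordered pairs (i,j) with i<j and classify each by sign(x_j-x_i) * sign(y_j-y_i).
  (1,2):dx=-9,dy=-10->C; (1,3):dx=-4,dy=-4->C; (1,4):dx=-8,dy=-7->C; (1,5):dx=-11,dy=-12->C
  (1,6):dx=-7,dy=-5->C; (1,7):dx=-3,dy=-1->C; (1,8):dx=-2,dy=+2->D; (2,3):dx=+5,dy=+6->C
  (2,4):dx=+1,dy=+3->C; (2,5):dx=-2,dy=-2->C; (2,6):dx=+2,dy=+5->C; (2,7):dx=+6,dy=+9->C
  (2,8):dx=+7,dy=+12->C; (3,4):dx=-4,dy=-3->C; (3,5):dx=-7,dy=-8->C; (3,6):dx=-3,dy=-1->C
  (3,7):dx=+1,dy=+3->C; (3,8):dx=+2,dy=+6->C; (4,5):dx=-3,dy=-5->C; (4,6):dx=+1,dy=+2->C
  (4,7):dx=+5,dy=+6->C; (4,8):dx=+6,dy=+9->C; (5,6):dx=+4,dy=+7->C; (5,7):dx=+8,dy=+11->C
  (5,8):dx=+9,dy=+14->C; (6,7):dx=+4,dy=+4->C; (6,8):dx=+5,dy=+7->C; (7,8):dx=+1,dy=+3->C
Step 2: C = 27, D = 1, total pairs = 28.
Step 3: tau = (C - D)/(n(n-1)/2) = (27 - 1)/28 = 0.928571.
Step 4: Exact two-sided p-value (enumerate n! = 40320 permutations of y under H0): p = 0.000397.
Step 5: alpha = 0.05. reject H0.

tau_b = 0.9286 (C=27, D=1), p = 0.000397, reject H0.


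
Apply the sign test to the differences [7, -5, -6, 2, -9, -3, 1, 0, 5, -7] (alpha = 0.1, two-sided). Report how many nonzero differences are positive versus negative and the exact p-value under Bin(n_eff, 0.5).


Step 1: Discard zero differences. Original n = 10; n_eff = number of nonzero differences = 9.
Nonzero differences (with sign): +7, -5, -6, +2, -9, -3, +1, +5, -7
Step 2: Count signs: positive = 4, negative = 5.
Step 3: Under H0: P(positive) = 0.5, so the number of positives S ~ Bin(9, 0.5).
Step 4: Two-sided exact p-value = sum of Bin(9,0.5) probabilities at or below the observed probability = 1.000000.
Step 5: alpha = 0.1. fail to reject H0.

n_eff = 9, pos = 4, neg = 5, p = 1.000000, fail to reject H0.


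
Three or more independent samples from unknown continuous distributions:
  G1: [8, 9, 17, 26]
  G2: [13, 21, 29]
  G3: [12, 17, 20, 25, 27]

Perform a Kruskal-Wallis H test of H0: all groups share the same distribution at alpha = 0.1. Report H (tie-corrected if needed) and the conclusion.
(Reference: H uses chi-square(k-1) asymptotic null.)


Step 1: Combine all N = 12 observations and assign midranks.
sorted (value, group, rank): (8,G1,1), (9,G1,2), (12,G3,3), (13,G2,4), (17,G1,5.5), (17,G3,5.5), (20,G3,7), (21,G2,8), (25,G3,9), (26,G1,10), (27,G3,11), (29,G2,12)
Step 2: Sum ranks within each group.
R_1 = 18.5 (n_1 = 4)
R_2 = 24 (n_2 = 3)
R_3 = 35.5 (n_3 = 5)
Step 3: H = 12/(N(N+1)) * sum(R_i^2/n_i) - 3(N+1)
     = 12/(12*13) * (18.5^2/4 + 24^2/3 + 35.5^2/5) - 3*13
     = 0.076923 * 529.612 - 39
     = 1.739423.
Step 4: Ties present; correction factor C = 1 - 6/(12^3 - 12) = 0.996503. Corrected H = 1.739423 / 0.996503 = 1.745526.
Step 5: Under H0, H ~ chi^2(2); p-value = 0.417796.
Step 6: alpha = 0.1. fail to reject H0.

H = 1.7455, df = 2, p = 0.417796, fail to reject H0.


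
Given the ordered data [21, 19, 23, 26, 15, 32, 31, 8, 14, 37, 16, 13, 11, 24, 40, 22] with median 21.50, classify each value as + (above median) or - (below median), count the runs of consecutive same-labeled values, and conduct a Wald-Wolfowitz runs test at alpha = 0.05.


Step 1: Compute median = 21.50; label A = above, B = below.
Labels in order: BBAABAABBABBBAAA  (n_A = 8, n_B = 8)
Step 2: Count runs R = 8.
Step 3: Under H0 (random ordering), E[R] = 2*n_A*n_B/(n_A+n_B) + 1 = 2*8*8/16 + 1 = 9.0000.
        Var[R] = 2*n_A*n_B*(2*n_A*n_B - n_A - n_B) / ((n_A+n_B)^2 * (n_A+n_B-1)) = 14336/3840 = 3.7333.
        SD[R] = 1.9322.
Step 4: Continuity-corrected z = (R + 0.5 - E[R]) / SD[R] = (8 + 0.5 - 9.0000) / 1.9322 = -0.2588.
Step 5: Two-sided p-value via normal approximation = 2*(1 - Phi(|z|)) = 0.795809.
Step 6: alpha = 0.05. fail to reject H0.

R = 8, z = -0.2588, p = 0.795809, fail to reject H0.


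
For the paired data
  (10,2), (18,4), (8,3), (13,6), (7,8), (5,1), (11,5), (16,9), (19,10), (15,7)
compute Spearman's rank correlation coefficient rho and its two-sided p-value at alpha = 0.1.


Step 1: Rank x and y separately (midranks; no ties here).
rank(x): 10->4, 18->9, 8->3, 13->6, 7->2, 5->1, 11->5, 16->8, 19->10, 15->7
rank(y): 2->2, 4->4, 3->3, 6->6, 8->8, 1->1, 5->5, 9->9, 10->10, 7->7
Step 2: d_i = R_x(i) - R_y(i); compute d_i^2.
  (4-2)^2=4, (9-4)^2=25, (3-3)^2=0, (6-6)^2=0, (2-8)^2=36, (1-1)^2=0, (5-5)^2=0, (8-9)^2=1, (10-10)^2=0, (7-7)^2=0
sum(d^2) = 66.
Step 3: rho = 1 - 6*66 / (10*(10^2 - 1)) = 1 - 396/990 = 0.600000.
Step 4: Under H0, t = rho * sqrt((n-2)/(1-rho^2)) = 2.1213 ~ t(8).
Step 5: Two-sided p-value from the t-distribution with 8 df = 0.066688.
Step 6: alpha = 0.1. reject H0.

rho = 0.6000, p = 0.066688, reject H0 at alpha = 0.1.


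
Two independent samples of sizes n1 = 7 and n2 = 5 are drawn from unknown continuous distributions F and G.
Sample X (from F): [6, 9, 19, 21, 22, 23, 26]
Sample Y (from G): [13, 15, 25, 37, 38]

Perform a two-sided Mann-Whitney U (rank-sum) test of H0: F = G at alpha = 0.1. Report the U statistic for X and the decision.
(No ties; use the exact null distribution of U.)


Step 1: Combine and sort all 12 observations; assign midranks.
sorted (value, group): (6,X), (9,X), (13,Y), (15,Y), (19,X), (21,X), (22,X), (23,X), (25,Y), (26,X), (37,Y), (38,Y)
ranks: 6->1, 9->2, 13->3, 15->4, 19->5, 21->6, 22->7, 23->8, 25->9, 26->10, 37->11, 38->12
Step 2: Rank sum for X: R1 = 1 + 2 + 5 + 6 + 7 + 8 + 10 = 39.
Step 3: U_X = R1 - n1(n1+1)/2 = 39 - 7*8/2 = 39 - 28 = 11.
       U_Y = n1*n2 - U_X = 35 - 11 = 24.
Step 4: No ties, so the exact null distribution of U (based on enumerating the C(12,7) = 792 equally likely rank assignments) gives the two-sided p-value.
Step 5: p-value = 0.343434; compare to alpha = 0.1. fail to reject H0.

U_X = 11, p = 0.343434, fail to reject H0 at alpha = 0.1.


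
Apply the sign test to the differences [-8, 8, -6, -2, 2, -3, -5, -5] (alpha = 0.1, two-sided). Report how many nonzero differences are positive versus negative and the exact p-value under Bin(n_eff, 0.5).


Step 1: Discard zero differences. Original n = 8; n_eff = number of nonzero differences = 8.
Nonzero differences (with sign): -8, +8, -6, -2, +2, -3, -5, -5
Step 2: Count signs: positive = 2, negative = 6.
Step 3: Under H0: P(positive) = 0.5, so the number of positives S ~ Bin(8, 0.5).
Step 4: Two-sided exact p-value = sum of Bin(8,0.5) probabilities at or below the observed probability = 0.289062.
Step 5: alpha = 0.1. fail to reject H0.

n_eff = 8, pos = 2, neg = 6, p = 0.289062, fail to reject H0.


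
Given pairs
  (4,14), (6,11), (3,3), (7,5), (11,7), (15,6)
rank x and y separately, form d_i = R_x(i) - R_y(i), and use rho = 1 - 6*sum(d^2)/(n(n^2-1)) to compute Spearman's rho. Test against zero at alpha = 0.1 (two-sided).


Step 1: Rank x and y separately (midranks; no ties here).
rank(x): 4->2, 6->3, 3->1, 7->4, 11->5, 15->6
rank(y): 14->6, 11->5, 3->1, 5->2, 7->4, 6->3
Step 2: d_i = R_x(i) - R_y(i); compute d_i^2.
  (2-6)^2=16, (3-5)^2=4, (1-1)^2=0, (4-2)^2=4, (5-4)^2=1, (6-3)^2=9
sum(d^2) = 34.
Step 3: rho = 1 - 6*34 / (6*(6^2 - 1)) = 1 - 204/210 = 0.028571.
Step 4: Under H0, t = rho * sqrt((n-2)/(1-rho^2)) = 0.0572 ~ t(4).
Step 5: Two-sided p-value from the t-distribution with 4 df = 0.957155.
Step 6: alpha = 0.1. fail to reject H0.

rho = 0.0286, p = 0.957155, fail to reject H0 at alpha = 0.1.


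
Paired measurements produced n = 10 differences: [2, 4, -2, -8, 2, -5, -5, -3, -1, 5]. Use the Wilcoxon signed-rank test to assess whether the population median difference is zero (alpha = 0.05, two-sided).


Step 1: Drop any zero differences (none here) and take |d_i|.
|d| = [2, 4, 2, 8, 2, 5, 5, 3, 1, 5]
Step 2: Midrank |d_i| (ties get averaged ranks).
ranks: |2|->3, |4|->6, |2|->3, |8|->10, |2|->3, |5|->8, |5|->8, |3|->5, |1|->1, |5|->8
Step 3: Attach original signs; sum ranks with positive sign and with negative sign.
W+ = 3 + 6 + 3 + 8 = 20
W- = 3 + 10 + 8 + 8 + 5 + 1 = 35
(Check: W+ + W- = 55 should equal n(n+1)/2 = 55.)
Step 4: Test statistic W = min(W+, W-) = 20.
Step 5: Ties in |d|, so use the tie-corrected normal approximation.
        E[W] = n(n+1)/4 = 10*11/4 = 27.5.
        Tie groups: |d|=2 (t=3), |d|=5 (t=3); sum(t^3 - t) = 48.
        Var[W] = n(n+1)(2n+1)/24 - sum(t^3-t)/48 = 2310/24 - 48/48 = 95.25.
        z = (W - E[W]) / sqrt(Var[W]) = (20 - 27.5) / 9.7596 = -0.7685.
        Two-sided p = 2*Phi(z) = 0.442206.
Step 6: alpha = 0.05. fail to reject H0.

W+ = 20, W- = 35, W = min = 20, p = 0.442206, fail to reject H0.


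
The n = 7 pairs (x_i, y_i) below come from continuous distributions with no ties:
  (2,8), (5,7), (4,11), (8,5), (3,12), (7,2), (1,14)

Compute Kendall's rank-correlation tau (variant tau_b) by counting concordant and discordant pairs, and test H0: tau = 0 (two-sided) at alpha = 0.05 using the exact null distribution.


Step 1: Enumerate the 21 unordered pairs (i,j) with i<j and classify each by sign(x_j-x_i) * sign(y_j-y_i).
  (1,2):dx=+3,dy=-1->D; (1,3):dx=+2,dy=+3->C; (1,4):dx=+6,dy=-3->D; (1,5):dx=+1,dy=+4->C
  (1,6):dx=+5,dy=-6->D; (1,7):dx=-1,dy=+6->D; (2,3):dx=-1,dy=+4->D; (2,4):dx=+3,dy=-2->D
  (2,5):dx=-2,dy=+5->D; (2,6):dx=+2,dy=-5->D; (2,7):dx=-4,dy=+7->D; (3,4):dx=+4,dy=-6->D
  (3,5):dx=-1,dy=+1->D; (3,6):dx=+3,dy=-9->D; (3,7):dx=-3,dy=+3->D; (4,5):dx=-5,dy=+7->D
  (4,6):dx=-1,dy=-3->C; (4,7):dx=-7,dy=+9->D; (5,6):dx=+4,dy=-10->D; (5,7):dx=-2,dy=+2->D
  (6,7):dx=-6,dy=+12->D
Step 2: C = 3, D = 18, total pairs = 21.
Step 3: tau = (C - D)/(n(n-1)/2) = (3 - 18)/21 = -0.714286.
Step 4: Exact two-sided p-value (enumerate n! = 5040 permutations of y under H0): p = 0.030159.
Step 5: alpha = 0.05. reject H0.

tau_b = -0.7143 (C=3, D=18), p = 0.030159, reject H0.


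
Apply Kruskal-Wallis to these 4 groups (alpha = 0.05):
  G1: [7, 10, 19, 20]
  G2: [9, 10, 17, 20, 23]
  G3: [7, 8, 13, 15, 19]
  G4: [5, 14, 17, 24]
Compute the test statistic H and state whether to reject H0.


Step 1: Combine all N = 18 observations and assign midranks.
sorted (value, group, rank): (5,G4,1), (7,G1,2.5), (7,G3,2.5), (8,G3,4), (9,G2,5), (10,G1,6.5), (10,G2,6.5), (13,G3,8), (14,G4,9), (15,G3,10), (17,G2,11.5), (17,G4,11.5), (19,G1,13.5), (19,G3,13.5), (20,G1,15.5), (20,G2,15.5), (23,G2,17), (24,G4,18)
Step 2: Sum ranks within each group.
R_1 = 38 (n_1 = 4)
R_2 = 55.5 (n_2 = 5)
R_3 = 38 (n_3 = 5)
R_4 = 39.5 (n_4 = 4)
Step 3: H = 12/(N(N+1)) * sum(R_i^2/n_i) - 3(N+1)
     = 12/(18*19) * (38^2/4 + 55.5^2/5 + 38^2/5 + 39.5^2/4) - 3*19
     = 0.035088 * 1655.91 - 57
     = 1.102193.
Step 4: Ties present; correction factor C = 1 - 30/(18^3 - 18) = 0.994840. Corrected H = 1.102193 / 0.994840 = 1.107910.
Step 5: Under H0, H ~ chi^2(3); p-value = 0.775165.
Step 6: alpha = 0.05. fail to reject H0.

H = 1.1079, df = 3, p = 0.775165, fail to reject H0.


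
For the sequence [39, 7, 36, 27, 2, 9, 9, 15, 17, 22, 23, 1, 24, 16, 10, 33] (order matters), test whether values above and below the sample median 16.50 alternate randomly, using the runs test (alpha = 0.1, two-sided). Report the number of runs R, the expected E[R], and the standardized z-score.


Step 1: Compute median = 16.50; label A = above, B = below.
Labels in order: ABAABBBBAAABABBA  (n_A = 8, n_B = 8)
Step 2: Count runs R = 9.
Step 3: Under H0 (random ordering), E[R] = 2*n_A*n_B/(n_A+n_B) + 1 = 2*8*8/16 + 1 = 9.0000.
        Var[R] = 2*n_A*n_B*(2*n_A*n_B - n_A - n_B) / ((n_A+n_B)^2 * (n_A+n_B-1)) = 14336/3840 = 3.7333.
        SD[R] = 1.9322.
Step 4: R = E[R], so z = 0 with no continuity correction.
Step 5: Two-sided p-value via normal approximation = 2*(1 - Phi(|z|)) = 1.000000.
Step 6: alpha = 0.1. fail to reject H0.

R = 9, z = 0.0000, p = 1.000000, fail to reject H0.


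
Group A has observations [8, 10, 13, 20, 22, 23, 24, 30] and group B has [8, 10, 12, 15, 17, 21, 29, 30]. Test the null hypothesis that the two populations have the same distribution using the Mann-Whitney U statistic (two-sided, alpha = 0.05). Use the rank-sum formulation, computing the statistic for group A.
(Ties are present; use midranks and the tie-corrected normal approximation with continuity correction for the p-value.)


Step 1: Combine and sort all 16 observations; assign midranks.
sorted (value, group): (8,X), (8,Y), (10,X), (10,Y), (12,Y), (13,X), (15,Y), (17,Y), (20,X), (21,Y), (22,X), (23,X), (24,X), (29,Y), (30,X), (30,Y)
ranks: 8->1.5, 8->1.5, 10->3.5, 10->3.5, 12->5, 13->6, 15->7, 17->8, 20->9, 21->10, 22->11, 23->12, 24->13, 29->14, 30->15.5, 30->15.5
Step 2: Rank sum for X: R1 = 1.5 + 3.5 + 6 + 9 + 11 + 12 + 13 + 15.5 = 71.5.
Step 3: U_X = R1 - n1(n1+1)/2 = 71.5 - 8*9/2 = 71.5 - 36 = 35.5.
       U_Y = n1*n2 - U_X = 64 - 35.5 = 28.5.
Step 4: Ties are present, so use the tie-corrected normal approximation (with continuity correction) for the p-value.
Step 5: p-value = 0.752184; compare to alpha = 0.05. fail to reject H0.

U_X = 35.5, p = 0.752184, fail to reject H0 at alpha = 0.05.


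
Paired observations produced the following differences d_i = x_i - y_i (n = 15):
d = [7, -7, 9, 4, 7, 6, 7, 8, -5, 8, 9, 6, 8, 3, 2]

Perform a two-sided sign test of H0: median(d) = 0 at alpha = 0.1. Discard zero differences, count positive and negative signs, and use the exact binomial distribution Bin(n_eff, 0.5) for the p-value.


Step 1: Discard zero differences. Original n = 15; n_eff = number of nonzero differences = 15.
Nonzero differences (with sign): +7, -7, +9, +4, +7, +6, +7, +8, -5, +8, +9, +6, +8, +3, +2
Step 2: Count signs: positive = 13, negative = 2.
Step 3: Under H0: P(positive) = 0.5, so the number of positives S ~ Bin(15, 0.5).
Step 4: Two-sided exact p-value = sum of Bin(15,0.5) probabilities at or below the observed probability = 0.007385.
Step 5: alpha = 0.1. reject H0.

n_eff = 15, pos = 13, neg = 2, p = 0.007385, reject H0.


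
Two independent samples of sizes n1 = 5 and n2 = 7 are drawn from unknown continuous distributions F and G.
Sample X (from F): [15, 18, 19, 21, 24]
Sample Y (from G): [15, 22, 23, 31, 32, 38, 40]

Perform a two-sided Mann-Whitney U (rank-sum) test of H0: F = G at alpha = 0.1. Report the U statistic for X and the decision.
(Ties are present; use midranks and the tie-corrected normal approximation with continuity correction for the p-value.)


Step 1: Combine and sort all 12 observations; assign midranks.
sorted (value, group): (15,X), (15,Y), (18,X), (19,X), (21,X), (22,Y), (23,Y), (24,X), (31,Y), (32,Y), (38,Y), (40,Y)
ranks: 15->1.5, 15->1.5, 18->3, 19->4, 21->5, 22->6, 23->7, 24->8, 31->9, 32->10, 38->11, 40->12
Step 2: Rank sum for X: R1 = 1.5 + 3 + 4 + 5 + 8 = 21.5.
Step 3: U_X = R1 - n1(n1+1)/2 = 21.5 - 5*6/2 = 21.5 - 15 = 6.5.
       U_Y = n1*n2 - U_X = 35 - 6.5 = 28.5.
Step 4: Ties are present, so use the tie-corrected normal approximation (with continuity correction) for the p-value.
Step 5: p-value = 0.087602; compare to alpha = 0.1. reject H0.

U_X = 6.5, p = 0.087602, reject H0 at alpha = 0.1.


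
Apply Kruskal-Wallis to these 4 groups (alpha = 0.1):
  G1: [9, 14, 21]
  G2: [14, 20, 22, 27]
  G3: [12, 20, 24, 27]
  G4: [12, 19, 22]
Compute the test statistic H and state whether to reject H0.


Step 1: Combine all N = 14 observations and assign midranks.
sorted (value, group, rank): (9,G1,1), (12,G3,2.5), (12,G4,2.5), (14,G1,4.5), (14,G2,4.5), (19,G4,6), (20,G2,7.5), (20,G3,7.5), (21,G1,9), (22,G2,10.5), (22,G4,10.5), (24,G3,12), (27,G2,13.5), (27,G3,13.5)
Step 2: Sum ranks within each group.
R_1 = 14.5 (n_1 = 3)
R_2 = 36 (n_2 = 4)
R_3 = 35.5 (n_3 = 4)
R_4 = 19 (n_4 = 3)
Step 3: H = 12/(N(N+1)) * sum(R_i^2/n_i) - 3(N+1)
     = 12/(14*15) * (14.5^2/3 + 36^2/4 + 35.5^2/4 + 19^2/3) - 3*15
     = 0.057143 * 829.479 - 45
     = 2.398810.
Step 4: Ties present; correction factor C = 1 - 30/(14^3 - 14) = 0.989011. Corrected H = 2.398810 / 0.989011 = 2.425463.
Step 5: Under H0, H ~ chi^2(3); p-value = 0.488912.
Step 6: alpha = 0.1. fail to reject H0.

H = 2.4255, df = 3, p = 0.488912, fail to reject H0.


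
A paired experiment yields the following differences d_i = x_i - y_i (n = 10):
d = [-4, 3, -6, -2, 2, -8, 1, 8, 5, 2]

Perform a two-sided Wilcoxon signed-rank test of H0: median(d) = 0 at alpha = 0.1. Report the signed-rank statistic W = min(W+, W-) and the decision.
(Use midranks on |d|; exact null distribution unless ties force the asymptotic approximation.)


Step 1: Drop any zero differences (none here) and take |d_i|.
|d| = [4, 3, 6, 2, 2, 8, 1, 8, 5, 2]
Step 2: Midrank |d_i| (ties get averaged ranks).
ranks: |4|->6, |3|->5, |6|->8, |2|->3, |2|->3, |8|->9.5, |1|->1, |8|->9.5, |5|->7, |2|->3
Step 3: Attach original signs; sum ranks with positive sign and with negative sign.
W+ = 5 + 3 + 1 + 9.5 + 7 + 3 = 28.5
W- = 6 + 8 + 3 + 9.5 = 26.5
(Check: W+ + W- = 55 should equal n(n+1)/2 = 55.)
Step 4: Test statistic W = min(W+, W-) = 26.5.
Step 5: Ties in |d|, so use the tie-corrected normal approximation.
        E[W] = n(n+1)/4 = 10*11/4 = 27.5.
        Tie groups: |d|=2 (t=3), |d|=8 (t=2); sum(t^3 - t) = 30.
        Var[W] = n(n+1)(2n+1)/24 - sum(t^3-t)/48 = 2310/24 - 30/48 = 95.625.
        z = (W - E[W]) / sqrt(Var[W]) = (26.5 - 27.5) / 9.7788 = -0.1023.
        Two-sided p = 2*Phi(z) = 0.918549.
Step 6: alpha = 0.1. fail to reject H0.

W+ = 28.5, W- = 26.5, W = min = 26.5, p = 0.918549, fail to reject H0.


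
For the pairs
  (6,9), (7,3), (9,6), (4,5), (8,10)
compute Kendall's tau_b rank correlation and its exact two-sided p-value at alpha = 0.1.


Step 1: Enumerate the 10 unordered pairs (i,j) with i<j and classify each by sign(x_j-x_i) * sign(y_j-y_i).
  (1,2):dx=+1,dy=-6->D; (1,3):dx=+3,dy=-3->D; (1,4):dx=-2,dy=-4->C; (1,5):dx=+2,dy=+1->C
  (2,3):dx=+2,dy=+3->C; (2,4):dx=-3,dy=+2->D; (2,5):dx=+1,dy=+7->C; (3,4):dx=-5,dy=-1->C
  (3,5):dx=-1,dy=+4->D; (4,5):dx=+4,dy=+5->C
Step 2: C = 6, D = 4, total pairs = 10.
Step 3: tau = (C - D)/(n(n-1)/2) = (6 - 4)/10 = 0.200000.
Step 4: Exact two-sided p-value (enumerate n! = 120 permutations of y under H0): p = 0.816667.
Step 5: alpha = 0.1. fail to reject H0.

tau_b = 0.2000 (C=6, D=4), p = 0.816667, fail to reject H0.


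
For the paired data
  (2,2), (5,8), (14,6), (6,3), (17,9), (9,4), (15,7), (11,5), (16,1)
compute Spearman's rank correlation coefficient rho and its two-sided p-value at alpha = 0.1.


Step 1: Rank x and y separately (midranks; no ties here).
rank(x): 2->1, 5->2, 14->6, 6->3, 17->9, 9->4, 15->7, 11->5, 16->8
rank(y): 2->2, 8->8, 6->6, 3->3, 9->9, 4->4, 7->7, 5->5, 1->1
Step 2: d_i = R_x(i) - R_y(i); compute d_i^2.
  (1-2)^2=1, (2-8)^2=36, (6-6)^2=0, (3-3)^2=0, (9-9)^2=0, (4-4)^2=0, (7-7)^2=0, (5-5)^2=0, (8-1)^2=49
sum(d^2) = 86.
Step 3: rho = 1 - 6*86 / (9*(9^2 - 1)) = 1 - 516/720 = 0.283333.
Step 4: Under H0, t = rho * sqrt((n-2)/(1-rho^2)) = 0.7817 ~ t(7).
Step 5: Two-sided p-value from the t-distribution with 7 df = 0.460030.
Step 6: alpha = 0.1. fail to reject H0.

rho = 0.2833, p = 0.460030, fail to reject H0 at alpha = 0.1.


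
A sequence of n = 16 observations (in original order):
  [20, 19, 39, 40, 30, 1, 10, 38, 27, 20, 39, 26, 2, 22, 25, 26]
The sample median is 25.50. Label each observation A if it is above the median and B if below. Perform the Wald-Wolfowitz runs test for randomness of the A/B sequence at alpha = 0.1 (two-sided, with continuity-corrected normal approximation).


Step 1: Compute median = 25.50; label A = above, B = below.
Labels in order: BBAAABBAABAABBBA  (n_A = 8, n_B = 8)
Step 2: Count runs R = 8.
Step 3: Under H0 (random ordering), E[R] = 2*n_A*n_B/(n_A+n_B) + 1 = 2*8*8/16 + 1 = 9.0000.
        Var[R] = 2*n_A*n_B*(2*n_A*n_B - n_A - n_B) / ((n_A+n_B)^2 * (n_A+n_B-1)) = 14336/3840 = 3.7333.
        SD[R] = 1.9322.
Step 4: Continuity-corrected z = (R + 0.5 - E[R]) / SD[R] = (8 + 0.5 - 9.0000) / 1.9322 = -0.2588.
Step 5: Two-sided p-value via normal approximation = 2*(1 - Phi(|z|)) = 0.795809.
Step 6: alpha = 0.1. fail to reject H0.

R = 8, z = -0.2588, p = 0.795809, fail to reject H0.
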